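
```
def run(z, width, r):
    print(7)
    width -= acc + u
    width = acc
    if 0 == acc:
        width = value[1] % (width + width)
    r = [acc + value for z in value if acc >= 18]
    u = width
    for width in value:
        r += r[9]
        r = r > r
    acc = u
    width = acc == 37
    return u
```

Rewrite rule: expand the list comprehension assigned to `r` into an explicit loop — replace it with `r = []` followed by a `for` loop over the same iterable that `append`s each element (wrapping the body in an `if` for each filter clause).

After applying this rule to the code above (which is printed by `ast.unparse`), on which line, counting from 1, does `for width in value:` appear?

12

Transformed code:
def run(z, width, r):
    print(7)
    width -= acc + u
    width = acc
    if 0 == acc:
        width = value[1] % (width + width)
    r = []
    for z in value:
        if acc >= 18:
            r.append(acc + value)
    u = width
    for width in value:
        r += r[9]
        r = r > r
    acc = u
    width = acc == 37
    return u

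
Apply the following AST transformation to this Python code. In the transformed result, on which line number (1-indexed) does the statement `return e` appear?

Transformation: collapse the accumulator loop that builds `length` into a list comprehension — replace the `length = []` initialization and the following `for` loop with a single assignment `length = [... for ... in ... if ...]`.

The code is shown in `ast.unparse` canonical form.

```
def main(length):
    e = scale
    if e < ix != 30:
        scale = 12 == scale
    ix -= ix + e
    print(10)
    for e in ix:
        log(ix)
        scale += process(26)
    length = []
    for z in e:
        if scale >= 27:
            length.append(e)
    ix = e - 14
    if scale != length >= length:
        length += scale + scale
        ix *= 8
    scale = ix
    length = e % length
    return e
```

17

Transformed code:
def main(length):
    e = scale
    if e < ix != 30:
        scale = 12 == scale
    ix -= ix + e
    print(10)
    for e in ix:
        log(ix)
        scale += process(26)
    length = [e for z in e if scale >= 27]
    ix = e - 14
    if scale != length >= length:
        length += scale + scale
        ix *= 8
    scale = ix
    length = e % length
    return e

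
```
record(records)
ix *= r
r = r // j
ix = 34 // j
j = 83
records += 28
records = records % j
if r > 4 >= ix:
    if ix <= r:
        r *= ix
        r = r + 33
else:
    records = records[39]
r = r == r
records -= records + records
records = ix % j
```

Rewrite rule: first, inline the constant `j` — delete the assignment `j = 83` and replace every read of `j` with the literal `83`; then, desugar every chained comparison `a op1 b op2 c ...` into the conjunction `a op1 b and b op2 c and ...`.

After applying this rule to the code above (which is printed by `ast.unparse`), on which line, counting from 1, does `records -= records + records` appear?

Transformed code:
record(records)
ix *= r
r = r // 83
ix = 34 // 83
records += 28
records = records % 83
if r > 4 and 4 >= ix:
    if ix <= r:
        r *= ix
        r = r + 33
else:
    records = records[39]
r = r == r
records -= records + records
records = ix % 83

14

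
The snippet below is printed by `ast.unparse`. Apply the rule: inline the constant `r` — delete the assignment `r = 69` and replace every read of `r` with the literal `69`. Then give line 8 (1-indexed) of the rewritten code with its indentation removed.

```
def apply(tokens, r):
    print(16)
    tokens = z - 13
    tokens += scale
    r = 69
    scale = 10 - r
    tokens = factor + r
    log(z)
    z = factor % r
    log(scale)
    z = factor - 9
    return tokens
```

z = factor % 69

Transformed code:
def apply(tokens, r):
    print(16)
    tokens = z - 13
    tokens += scale
    scale = 10 - 69
    tokens = factor + 69
    log(z)
    z = factor % 69
    log(scale)
    z = factor - 9
    return tokens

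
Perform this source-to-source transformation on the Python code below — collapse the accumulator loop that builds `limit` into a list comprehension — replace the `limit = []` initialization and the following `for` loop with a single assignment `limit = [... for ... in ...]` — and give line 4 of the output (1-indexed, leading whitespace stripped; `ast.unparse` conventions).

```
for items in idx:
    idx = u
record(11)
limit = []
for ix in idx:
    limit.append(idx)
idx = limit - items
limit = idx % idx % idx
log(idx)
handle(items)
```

limit = [idx for ix in idx]

Transformed code:
for items in idx:
    idx = u
record(11)
limit = [idx for ix in idx]
idx = limit - items
limit = idx % idx % idx
log(idx)
handle(items)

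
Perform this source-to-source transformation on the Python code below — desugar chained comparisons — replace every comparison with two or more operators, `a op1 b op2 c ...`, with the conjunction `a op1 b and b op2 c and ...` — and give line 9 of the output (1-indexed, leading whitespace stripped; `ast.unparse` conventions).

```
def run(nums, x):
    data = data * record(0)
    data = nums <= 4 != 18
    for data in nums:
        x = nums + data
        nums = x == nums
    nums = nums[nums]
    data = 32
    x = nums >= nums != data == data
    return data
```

Transformed code:
def run(nums, x):
    data = data * record(0)
    data = nums <= 4 and 4 != 18
    for data in nums:
        x = nums + data
        nums = x == nums
    nums = nums[nums]
    data = 32
    x = nums >= nums and nums != data and (data == data)
    return data

x = nums >= nums and nums != data and (data == data)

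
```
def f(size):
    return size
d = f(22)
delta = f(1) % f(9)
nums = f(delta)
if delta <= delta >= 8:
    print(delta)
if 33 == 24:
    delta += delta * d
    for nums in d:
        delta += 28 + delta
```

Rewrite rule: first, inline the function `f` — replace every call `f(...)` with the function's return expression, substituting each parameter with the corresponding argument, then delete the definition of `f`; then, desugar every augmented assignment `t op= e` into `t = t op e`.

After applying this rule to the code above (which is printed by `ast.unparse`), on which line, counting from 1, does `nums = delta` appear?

Transformed code:
d = 22
delta = 1 % 9
nums = delta
if delta <= delta >= 8:
    print(delta)
if 33 == 24:
    delta = delta + delta * d
    for nums in d:
        delta = delta + (28 + delta)

3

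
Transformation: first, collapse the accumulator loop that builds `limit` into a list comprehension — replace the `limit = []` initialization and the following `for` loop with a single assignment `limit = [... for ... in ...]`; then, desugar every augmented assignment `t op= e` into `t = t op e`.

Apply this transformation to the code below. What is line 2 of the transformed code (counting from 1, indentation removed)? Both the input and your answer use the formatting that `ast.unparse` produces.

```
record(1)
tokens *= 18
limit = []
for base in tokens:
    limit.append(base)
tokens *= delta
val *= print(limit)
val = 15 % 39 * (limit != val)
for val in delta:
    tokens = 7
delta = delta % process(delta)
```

Transformed code:
record(1)
tokens = tokens * 18
limit = [base for base in tokens]
tokens = tokens * delta
val = val * print(limit)
val = 15 % 39 * (limit != val)
for val in delta:
    tokens = 7
delta = delta % process(delta)

tokens = tokens * 18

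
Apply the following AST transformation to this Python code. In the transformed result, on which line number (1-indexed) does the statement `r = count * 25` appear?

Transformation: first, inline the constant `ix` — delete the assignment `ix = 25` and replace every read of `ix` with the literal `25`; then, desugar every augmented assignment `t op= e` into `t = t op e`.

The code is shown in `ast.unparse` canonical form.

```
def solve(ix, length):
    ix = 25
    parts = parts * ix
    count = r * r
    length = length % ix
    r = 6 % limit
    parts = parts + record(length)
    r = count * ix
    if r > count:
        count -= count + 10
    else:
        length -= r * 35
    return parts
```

Transformed code:
def solve(ix, length):
    parts = parts * 25
    count = r * r
    length = length % 25
    r = 6 % limit
    parts = parts + record(length)
    r = count * 25
    if r > count:
        count = count - (count + 10)
    else:
        length = length - r * 35
    return parts

7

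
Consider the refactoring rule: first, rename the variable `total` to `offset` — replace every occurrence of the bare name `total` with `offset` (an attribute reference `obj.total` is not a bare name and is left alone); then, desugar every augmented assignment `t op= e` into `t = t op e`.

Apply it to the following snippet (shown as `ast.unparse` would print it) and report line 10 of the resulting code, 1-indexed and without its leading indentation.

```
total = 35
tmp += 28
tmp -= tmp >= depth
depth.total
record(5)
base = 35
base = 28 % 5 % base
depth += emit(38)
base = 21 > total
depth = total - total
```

Transformed code:
offset = 35
tmp = tmp + 28
tmp = tmp - (tmp >= depth)
depth.total
record(5)
base = 35
base = 28 % 5 % base
depth = depth + emit(38)
base = 21 > offset
depth = offset - offset

depth = offset - offset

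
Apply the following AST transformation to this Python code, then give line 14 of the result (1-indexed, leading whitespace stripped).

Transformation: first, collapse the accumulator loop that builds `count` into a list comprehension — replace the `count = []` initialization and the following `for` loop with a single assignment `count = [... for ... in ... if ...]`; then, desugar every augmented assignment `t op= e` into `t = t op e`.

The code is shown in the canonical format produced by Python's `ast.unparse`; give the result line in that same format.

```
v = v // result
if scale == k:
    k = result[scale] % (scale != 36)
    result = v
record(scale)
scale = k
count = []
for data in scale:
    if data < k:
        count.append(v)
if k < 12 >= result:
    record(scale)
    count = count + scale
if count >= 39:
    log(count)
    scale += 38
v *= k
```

v = v * k

Transformed code:
v = v // result
if scale == k:
    k = result[scale] % (scale != 36)
    result = v
record(scale)
scale = k
count = [v for data in scale if data < k]
if k < 12 >= result:
    record(scale)
    count = count + scale
if count >= 39:
    log(count)
    scale = scale + 38
v = v * k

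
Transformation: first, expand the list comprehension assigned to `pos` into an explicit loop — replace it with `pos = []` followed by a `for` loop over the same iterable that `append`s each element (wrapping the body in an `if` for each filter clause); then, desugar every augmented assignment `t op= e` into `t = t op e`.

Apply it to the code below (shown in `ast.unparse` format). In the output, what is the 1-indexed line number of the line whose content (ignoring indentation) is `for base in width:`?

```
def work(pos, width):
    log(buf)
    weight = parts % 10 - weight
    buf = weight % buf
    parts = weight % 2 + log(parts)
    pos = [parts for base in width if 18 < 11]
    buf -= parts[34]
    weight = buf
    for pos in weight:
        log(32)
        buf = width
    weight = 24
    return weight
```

Transformed code:
def work(pos, width):
    log(buf)
    weight = parts % 10 - weight
    buf = weight % buf
    parts = weight % 2 + log(parts)
    pos = []
    for base in width:
        if 18 < 11:
            pos.append(parts)
    buf = buf - parts[34]
    weight = buf
    for pos in weight:
        log(32)
        buf = width
    weight = 24
    return weight

7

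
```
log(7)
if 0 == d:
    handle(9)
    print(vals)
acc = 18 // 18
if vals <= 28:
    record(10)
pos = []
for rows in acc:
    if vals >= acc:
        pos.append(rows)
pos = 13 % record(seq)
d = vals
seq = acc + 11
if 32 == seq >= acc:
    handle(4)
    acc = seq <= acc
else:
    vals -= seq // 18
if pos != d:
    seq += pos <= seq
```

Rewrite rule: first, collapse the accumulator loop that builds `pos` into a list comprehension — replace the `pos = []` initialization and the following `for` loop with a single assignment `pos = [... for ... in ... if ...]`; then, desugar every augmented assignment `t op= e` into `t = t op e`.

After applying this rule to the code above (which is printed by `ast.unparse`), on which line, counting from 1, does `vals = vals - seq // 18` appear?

Transformed code:
log(7)
if 0 == d:
    handle(9)
    print(vals)
acc = 18 // 18
if vals <= 28:
    record(10)
pos = [rows for rows in acc if vals >= acc]
pos = 13 % record(seq)
d = vals
seq = acc + 11
if 32 == seq >= acc:
    handle(4)
    acc = seq <= acc
else:
    vals = vals - seq // 18
if pos != d:
    seq = seq + (pos <= seq)

16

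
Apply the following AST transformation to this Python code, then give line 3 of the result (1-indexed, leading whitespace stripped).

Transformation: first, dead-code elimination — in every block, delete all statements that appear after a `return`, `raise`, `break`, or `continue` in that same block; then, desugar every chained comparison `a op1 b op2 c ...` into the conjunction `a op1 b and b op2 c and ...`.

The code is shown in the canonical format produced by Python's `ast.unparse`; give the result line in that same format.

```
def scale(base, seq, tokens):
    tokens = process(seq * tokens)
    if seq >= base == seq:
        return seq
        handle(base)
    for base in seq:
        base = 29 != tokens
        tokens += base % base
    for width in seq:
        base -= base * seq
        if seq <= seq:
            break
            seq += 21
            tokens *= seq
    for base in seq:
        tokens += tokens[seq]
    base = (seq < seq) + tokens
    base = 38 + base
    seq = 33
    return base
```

Transformed code:
def scale(base, seq, tokens):
    tokens = process(seq * tokens)
    if seq >= base and base == seq:
        return seq
    for base in seq:
        base = 29 != tokens
        tokens += base % base
    for width in seq:
        base -= base * seq
        if seq <= seq:
            break
    for base in seq:
        tokens += tokens[seq]
    base = (seq < seq) + tokens
    base = 38 + base
    seq = 33
    return base

if seq >= base and base == seq:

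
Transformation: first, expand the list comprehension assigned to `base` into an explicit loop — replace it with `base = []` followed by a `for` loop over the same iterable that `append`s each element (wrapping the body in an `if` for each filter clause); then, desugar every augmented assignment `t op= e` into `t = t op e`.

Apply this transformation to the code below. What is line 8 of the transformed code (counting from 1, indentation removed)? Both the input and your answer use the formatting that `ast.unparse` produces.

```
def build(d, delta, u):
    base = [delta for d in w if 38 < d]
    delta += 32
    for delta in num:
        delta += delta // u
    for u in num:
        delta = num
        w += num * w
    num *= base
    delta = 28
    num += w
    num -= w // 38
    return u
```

Transformed code:
def build(d, delta, u):
    base = []
    for d in w:
        if 38 < d:
            base.append(delta)
    delta = delta + 32
    for delta in num:
        delta = delta + delta // u
    for u in num:
        delta = num
        w = w + num * w
    num = num * base
    delta = 28
    num = num + w
    num = num - w // 38
    return u

delta = delta + delta // u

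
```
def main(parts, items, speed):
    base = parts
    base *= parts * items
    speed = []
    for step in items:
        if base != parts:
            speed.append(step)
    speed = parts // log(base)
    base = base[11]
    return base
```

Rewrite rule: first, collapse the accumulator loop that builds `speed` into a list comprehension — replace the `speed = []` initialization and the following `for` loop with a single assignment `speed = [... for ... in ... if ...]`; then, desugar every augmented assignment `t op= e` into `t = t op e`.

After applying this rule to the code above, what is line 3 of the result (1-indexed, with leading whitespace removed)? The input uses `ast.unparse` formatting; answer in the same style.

base = base * (parts * items)

Transformed code:
def main(parts, items, speed):
    base = parts
    base = base * (parts * items)
    speed = [step for step in items if base != parts]
    speed = parts // log(base)
    base = base[11]
    return base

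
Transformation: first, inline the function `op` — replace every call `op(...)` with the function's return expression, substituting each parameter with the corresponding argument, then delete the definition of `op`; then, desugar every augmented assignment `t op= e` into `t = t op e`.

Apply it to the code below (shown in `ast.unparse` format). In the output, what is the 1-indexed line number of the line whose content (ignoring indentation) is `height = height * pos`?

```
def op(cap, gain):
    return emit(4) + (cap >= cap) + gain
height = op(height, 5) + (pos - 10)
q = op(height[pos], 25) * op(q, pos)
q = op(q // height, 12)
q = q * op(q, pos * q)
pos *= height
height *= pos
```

Transformed code:
height = emit(4) + (height >= height) + 5 + (pos - 10)
q = (emit(4) + (height[pos] >= height[pos]) + 25) * (emit(4) + (q >= q) + pos)
q = emit(4) + (q // height >= q // height) + 12
q = q * (emit(4) + (q >= q) + pos * q)
pos = pos * height
height = height * pos

6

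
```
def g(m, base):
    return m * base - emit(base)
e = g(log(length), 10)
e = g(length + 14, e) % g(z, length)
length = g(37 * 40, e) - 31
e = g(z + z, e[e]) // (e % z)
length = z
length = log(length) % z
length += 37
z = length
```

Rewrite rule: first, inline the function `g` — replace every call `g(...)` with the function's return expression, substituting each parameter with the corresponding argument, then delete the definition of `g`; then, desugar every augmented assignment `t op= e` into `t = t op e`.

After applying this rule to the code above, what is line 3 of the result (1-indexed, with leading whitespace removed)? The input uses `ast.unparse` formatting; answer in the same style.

length = 37 * 40 * e - emit(e) - 31

Transformed code:
e = log(length) * 10 - emit(10)
e = ((length + 14) * e - emit(e)) % (z * length - emit(length))
length = 37 * 40 * e - emit(e) - 31
e = ((z + z) * e[e] - emit(e[e])) // (e % z)
length = z
length = log(length) % z
length = length + 37
z = length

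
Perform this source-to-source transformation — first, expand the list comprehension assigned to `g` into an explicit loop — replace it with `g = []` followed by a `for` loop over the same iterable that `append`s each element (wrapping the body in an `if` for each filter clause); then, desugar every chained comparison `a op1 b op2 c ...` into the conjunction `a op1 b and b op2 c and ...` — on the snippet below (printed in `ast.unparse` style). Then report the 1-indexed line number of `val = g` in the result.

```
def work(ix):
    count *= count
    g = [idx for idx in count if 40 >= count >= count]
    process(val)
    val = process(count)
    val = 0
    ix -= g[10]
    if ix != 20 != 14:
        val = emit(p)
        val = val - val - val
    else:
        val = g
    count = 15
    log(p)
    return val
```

15

Transformed code:
def work(ix):
    count *= count
    g = []
    for idx in count:
        if 40 >= count and count >= count:
            g.append(idx)
    process(val)
    val = process(count)
    val = 0
    ix -= g[10]
    if ix != 20 and 20 != 14:
        val = emit(p)
        val = val - val - val
    else:
        val = g
    count = 15
    log(p)
    return val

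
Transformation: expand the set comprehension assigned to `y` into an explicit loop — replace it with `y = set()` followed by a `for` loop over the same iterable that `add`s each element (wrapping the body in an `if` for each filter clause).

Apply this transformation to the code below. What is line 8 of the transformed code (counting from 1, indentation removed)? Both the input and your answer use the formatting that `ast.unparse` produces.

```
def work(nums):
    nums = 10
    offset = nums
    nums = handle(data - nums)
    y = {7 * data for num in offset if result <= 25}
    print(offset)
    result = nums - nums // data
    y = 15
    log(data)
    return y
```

Transformed code:
def work(nums):
    nums = 10
    offset = nums
    nums = handle(data - nums)
    y = set()
    for num in offset:
        if result <= 25:
            y.add(7 * data)
    print(offset)
    result = nums - nums // data
    y = 15
    log(data)
    return y

y.add(7 * data)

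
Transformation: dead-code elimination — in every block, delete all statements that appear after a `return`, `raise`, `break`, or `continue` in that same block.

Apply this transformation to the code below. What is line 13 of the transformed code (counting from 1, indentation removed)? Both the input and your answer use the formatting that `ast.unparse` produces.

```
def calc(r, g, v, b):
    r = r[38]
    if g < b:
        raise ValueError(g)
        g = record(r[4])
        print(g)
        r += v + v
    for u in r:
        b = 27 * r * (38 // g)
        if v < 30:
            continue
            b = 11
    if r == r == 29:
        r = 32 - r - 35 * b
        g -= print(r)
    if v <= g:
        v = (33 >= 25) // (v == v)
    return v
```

Transformed code:
def calc(r, g, v, b):
    r = r[38]
    if g < b:
        raise ValueError(g)
    for u in r:
        b = 27 * r * (38 // g)
        if v < 30:
            continue
    if r == r == 29:
        r = 32 - r - 35 * b
        g -= print(r)
    if v <= g:
        v = (33 >= 25) // (v == v)
    return v

v = (33 >= 25) // (v == v)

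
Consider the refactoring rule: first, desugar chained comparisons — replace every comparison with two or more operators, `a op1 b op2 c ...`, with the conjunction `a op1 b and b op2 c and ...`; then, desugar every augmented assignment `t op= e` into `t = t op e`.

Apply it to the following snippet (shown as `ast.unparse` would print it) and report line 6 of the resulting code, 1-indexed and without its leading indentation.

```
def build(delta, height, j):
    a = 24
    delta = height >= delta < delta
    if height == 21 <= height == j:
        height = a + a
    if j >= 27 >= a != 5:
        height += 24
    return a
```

if j >= 27 and 27 >= a and (a != 5):

Transformed code:
def build(delta, height, j):
    a = 24
    delta = height >= delta and delta < delta
    if height == 21 and 21 <= height and (height == j):
        height = a + a
    if j >= 27 and 27 >= a and (a != 5):
        height = height + 24
    return a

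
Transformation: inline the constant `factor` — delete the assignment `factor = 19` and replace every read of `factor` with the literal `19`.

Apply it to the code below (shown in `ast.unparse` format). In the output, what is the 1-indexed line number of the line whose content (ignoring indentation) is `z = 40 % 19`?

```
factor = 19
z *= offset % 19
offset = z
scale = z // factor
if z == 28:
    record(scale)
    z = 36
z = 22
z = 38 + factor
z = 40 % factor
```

9

Transformed code:
z *= offset % 19
offset = z
scale = z // 19
if z == 28:
    record(scale)
    z = 36
z = 22
z = 38 + 19
z = 40 % 19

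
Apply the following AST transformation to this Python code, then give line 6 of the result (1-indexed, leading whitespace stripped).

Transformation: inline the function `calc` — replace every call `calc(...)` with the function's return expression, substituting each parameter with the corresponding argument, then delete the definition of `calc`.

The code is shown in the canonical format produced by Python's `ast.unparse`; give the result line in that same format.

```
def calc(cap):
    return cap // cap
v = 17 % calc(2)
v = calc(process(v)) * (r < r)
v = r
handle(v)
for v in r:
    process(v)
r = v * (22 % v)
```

Transformed code:
v = 17 % (2 // 2)
v = process(v) // process(v) * (r < r)
v = r
handle(v)
for v in r:
    process(v)
r = v * (22 % v)

process(v)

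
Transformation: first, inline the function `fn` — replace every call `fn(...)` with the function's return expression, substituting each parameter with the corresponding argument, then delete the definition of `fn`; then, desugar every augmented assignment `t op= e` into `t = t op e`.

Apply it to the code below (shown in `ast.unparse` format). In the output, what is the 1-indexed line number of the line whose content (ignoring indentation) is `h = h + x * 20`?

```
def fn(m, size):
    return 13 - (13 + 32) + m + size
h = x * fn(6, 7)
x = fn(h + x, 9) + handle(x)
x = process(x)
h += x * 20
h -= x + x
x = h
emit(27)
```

Transformed code:
h = x * (13 - (13 + 32) + 6 + 7)
x = 13 - (13 + 32) + (h + x) + 9 + handle(x)
x = process(x)
h = h + x * 20
h = h - (x + x)
x = h
emit(27)

4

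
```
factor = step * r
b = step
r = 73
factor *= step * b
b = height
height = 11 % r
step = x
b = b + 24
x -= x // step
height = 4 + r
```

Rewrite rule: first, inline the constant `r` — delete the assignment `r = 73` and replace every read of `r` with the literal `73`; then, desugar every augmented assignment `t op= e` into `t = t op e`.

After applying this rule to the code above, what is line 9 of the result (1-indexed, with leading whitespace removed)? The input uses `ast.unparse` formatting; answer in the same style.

height = 4 + 73

Transformed code:
factor = step * 73
b = step
factor = factor * (step * b)
b = height
height = 11 % 73
step = x
b = b + 24
x = x - x // step
height = 4 + 73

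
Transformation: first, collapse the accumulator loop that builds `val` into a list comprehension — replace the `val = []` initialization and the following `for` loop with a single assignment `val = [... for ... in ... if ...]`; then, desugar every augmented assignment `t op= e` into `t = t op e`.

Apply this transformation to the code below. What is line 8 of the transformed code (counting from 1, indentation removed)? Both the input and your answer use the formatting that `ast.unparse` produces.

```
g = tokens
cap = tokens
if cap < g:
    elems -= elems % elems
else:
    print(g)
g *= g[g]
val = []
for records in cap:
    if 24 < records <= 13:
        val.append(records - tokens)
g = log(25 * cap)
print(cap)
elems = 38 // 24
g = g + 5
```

val = [records - tokens for records in cap if 24 < records <= 13]

Transformed code:
g = tokens
cap = tokens
if cap < g:
    elems = elems - elems % elems
else:
    print(g)
g = g * g[g]
val = [records - tokens for records in cap if 24 < records <= 13]
g = log(25 * cap)
print(cap)
elems = 38 // 24
g = g + 5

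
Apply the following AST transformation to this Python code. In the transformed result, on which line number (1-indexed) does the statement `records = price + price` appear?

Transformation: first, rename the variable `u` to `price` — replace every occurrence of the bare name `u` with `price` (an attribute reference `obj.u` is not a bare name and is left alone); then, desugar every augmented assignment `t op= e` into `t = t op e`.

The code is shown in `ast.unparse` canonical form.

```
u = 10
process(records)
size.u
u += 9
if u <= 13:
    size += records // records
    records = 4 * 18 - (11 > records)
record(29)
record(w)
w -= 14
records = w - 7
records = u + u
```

12

Transformed code:
price = 10
process(records)
size.u
price = price + 9
if price <= 13:
    size = size + records // records
    records = 4 * 18 - (11 > records)
record(29)
record(w)
w = w - 14
records = w - 7
records = price + price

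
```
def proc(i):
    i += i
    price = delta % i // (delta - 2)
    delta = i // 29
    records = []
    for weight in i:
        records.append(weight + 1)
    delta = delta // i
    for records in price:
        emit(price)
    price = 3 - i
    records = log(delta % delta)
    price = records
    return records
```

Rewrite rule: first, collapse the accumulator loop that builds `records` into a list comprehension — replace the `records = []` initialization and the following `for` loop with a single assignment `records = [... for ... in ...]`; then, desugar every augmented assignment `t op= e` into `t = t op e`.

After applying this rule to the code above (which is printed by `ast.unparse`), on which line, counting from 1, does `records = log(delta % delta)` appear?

10

Transformed code:
def proc(i):
    i = i + i
    price = delta % i // (delta - 2)
    delta = i // 29
    records = [weight + 1 for weight in i]
    delta = delta // i
    for records in price:
        emit(price)
    price = 3 - i
    records = log(delta % delta)
    price = records
    return records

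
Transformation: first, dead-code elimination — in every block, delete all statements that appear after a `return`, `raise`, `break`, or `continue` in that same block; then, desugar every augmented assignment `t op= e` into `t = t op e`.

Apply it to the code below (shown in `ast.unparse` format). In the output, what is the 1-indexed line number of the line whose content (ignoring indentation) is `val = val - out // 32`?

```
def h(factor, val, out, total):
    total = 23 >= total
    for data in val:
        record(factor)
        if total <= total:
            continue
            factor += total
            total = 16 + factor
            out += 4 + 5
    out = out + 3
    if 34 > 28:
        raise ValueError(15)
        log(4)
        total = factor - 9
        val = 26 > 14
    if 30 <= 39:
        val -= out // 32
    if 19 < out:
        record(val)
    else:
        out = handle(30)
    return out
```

11

Transformed code:
def h(factor, val, out, total):
    total = 23 >= total
    for data in val:
        record(factor)
        if total <= total:
            continue
    out = out + 3
    if 34 > 28:
        raise ValueError(15)
    if 30 <= 39:
        val = val - out // 32
    if 19 < out:
        record(val)
    else:
        out = handle(30)
    return out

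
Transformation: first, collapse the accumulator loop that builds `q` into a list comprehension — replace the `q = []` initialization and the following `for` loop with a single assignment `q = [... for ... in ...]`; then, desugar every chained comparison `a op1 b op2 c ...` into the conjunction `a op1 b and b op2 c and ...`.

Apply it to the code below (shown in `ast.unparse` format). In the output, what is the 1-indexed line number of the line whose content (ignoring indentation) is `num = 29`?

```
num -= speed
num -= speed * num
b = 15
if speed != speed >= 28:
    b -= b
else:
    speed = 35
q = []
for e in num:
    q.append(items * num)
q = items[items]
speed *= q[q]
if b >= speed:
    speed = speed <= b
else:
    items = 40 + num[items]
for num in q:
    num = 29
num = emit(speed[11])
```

16

Transformed code:
num -= speed
num -= speed * num
b = 15
if speed != speed and speed >= 28:
    b -= b
else:
    speed = 35
q = [items * num for e in num]
q = items[items]
speed *= q[q]
if b >= speed:
    speed = speed <= b
else:
    items = 40 + num[items]
for num in q:
    num = 29
num = emit(speed[11])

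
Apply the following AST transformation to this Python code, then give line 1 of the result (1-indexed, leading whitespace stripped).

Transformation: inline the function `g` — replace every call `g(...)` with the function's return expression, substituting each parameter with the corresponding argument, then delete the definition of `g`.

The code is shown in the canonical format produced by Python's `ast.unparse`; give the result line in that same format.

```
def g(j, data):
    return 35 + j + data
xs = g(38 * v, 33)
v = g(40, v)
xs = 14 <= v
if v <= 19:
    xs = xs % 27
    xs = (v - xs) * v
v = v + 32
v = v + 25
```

xs = 35 + 38 * v + 33

Transformed code:
xs = 35 + 38 * v + 33
v = 35 + 40 + v
xs = 14 <= v
if v <= 19:
    xs = xs % 27
    xs = (v - xs) * v
v = v + 32
v = v + 25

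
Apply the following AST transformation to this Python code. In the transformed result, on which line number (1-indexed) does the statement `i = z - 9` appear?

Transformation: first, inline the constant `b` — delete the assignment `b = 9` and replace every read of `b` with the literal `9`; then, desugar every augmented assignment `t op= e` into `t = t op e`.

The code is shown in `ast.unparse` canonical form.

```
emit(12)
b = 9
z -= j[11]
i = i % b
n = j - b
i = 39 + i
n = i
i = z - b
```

7

Transformed code:
emit(12)
z = z - j[11]
i = i % 9
n = j - 9
i = 39 + i
n = i
i = z - 9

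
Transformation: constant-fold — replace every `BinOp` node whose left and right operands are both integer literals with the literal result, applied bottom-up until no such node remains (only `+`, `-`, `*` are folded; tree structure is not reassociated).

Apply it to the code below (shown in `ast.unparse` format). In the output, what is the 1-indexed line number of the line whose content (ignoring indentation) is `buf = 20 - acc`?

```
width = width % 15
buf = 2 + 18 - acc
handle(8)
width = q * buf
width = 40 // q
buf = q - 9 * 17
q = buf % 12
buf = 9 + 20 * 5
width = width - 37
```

Transformed code:
width = width % 15
buf = 20 - acc
handle(8)
width = q * buf
width = 40 // q
buf = q - 153
q = buf % 12
buf = 109
width = width - 37

2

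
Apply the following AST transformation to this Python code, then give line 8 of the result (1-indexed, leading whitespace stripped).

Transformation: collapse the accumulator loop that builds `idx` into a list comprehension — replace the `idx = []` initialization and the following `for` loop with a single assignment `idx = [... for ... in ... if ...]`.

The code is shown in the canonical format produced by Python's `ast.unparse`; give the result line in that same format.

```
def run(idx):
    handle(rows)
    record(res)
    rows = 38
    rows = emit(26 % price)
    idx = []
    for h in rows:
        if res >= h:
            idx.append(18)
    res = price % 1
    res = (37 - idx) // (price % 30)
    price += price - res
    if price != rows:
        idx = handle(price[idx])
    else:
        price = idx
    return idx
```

Transformed code:
def run(idx):
    handle(rows)
    record(res)
    rows = 38
    rows = emit(26 % price)
    idx = [18 for h in rows if res >= h]
    res = price % 1
    res = (37 - idx) // (price % 30)
    price += price - res
    if price != rows:
        idx = handle(price[idx])
    else:
        price = idx
    return idx

res = (37 - idx) // (price % 30)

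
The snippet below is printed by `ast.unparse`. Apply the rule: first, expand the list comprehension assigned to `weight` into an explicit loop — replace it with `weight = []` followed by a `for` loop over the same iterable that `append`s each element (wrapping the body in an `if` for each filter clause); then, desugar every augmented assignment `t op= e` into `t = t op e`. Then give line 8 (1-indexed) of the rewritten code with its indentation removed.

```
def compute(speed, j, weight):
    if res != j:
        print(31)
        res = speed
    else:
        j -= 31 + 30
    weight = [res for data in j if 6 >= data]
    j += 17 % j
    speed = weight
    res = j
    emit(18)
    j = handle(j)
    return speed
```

for data in j:

Transformed code:
def compute(speed, j, weight):
    if res != j:
        print(31)
        res = speed
    else:
        j = j - (31 + 30)
    weight = []
    for data in j:
        if 6 >= data:
            weight.append(res)
    j = j + 17 % j
    speed = weight
    res = j
    emit(18)
    j = handle(j)
    return speed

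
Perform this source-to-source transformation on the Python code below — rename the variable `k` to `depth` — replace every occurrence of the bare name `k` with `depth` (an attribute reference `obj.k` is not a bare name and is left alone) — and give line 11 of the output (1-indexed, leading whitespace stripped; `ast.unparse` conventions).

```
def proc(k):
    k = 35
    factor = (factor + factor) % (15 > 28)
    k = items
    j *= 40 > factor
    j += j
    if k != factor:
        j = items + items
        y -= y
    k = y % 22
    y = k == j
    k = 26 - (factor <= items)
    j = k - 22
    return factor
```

Transformed code:
def proc(depth):
    depth = 35
    factor = (factor + factor) % (15 > 28)
    depth = items
    j *= 40 > factor
    j += j
    if depth != factor:
        j = items + items
        y -= y
    depth = y % 22
    y = depth == j
    depth = 26 - (factor <= items)
    j = depth - 22
    return factor

y = depth == j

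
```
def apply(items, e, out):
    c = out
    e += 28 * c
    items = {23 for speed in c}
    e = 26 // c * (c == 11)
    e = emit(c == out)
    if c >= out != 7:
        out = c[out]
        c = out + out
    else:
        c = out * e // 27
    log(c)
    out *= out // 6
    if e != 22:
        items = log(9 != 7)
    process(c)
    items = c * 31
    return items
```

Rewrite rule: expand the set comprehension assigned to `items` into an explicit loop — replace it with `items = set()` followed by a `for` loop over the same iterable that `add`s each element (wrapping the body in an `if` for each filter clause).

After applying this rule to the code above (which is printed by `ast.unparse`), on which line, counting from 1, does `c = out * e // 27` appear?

13

Transformed code:
def apply(items, e, out):
    c = out
    e += 28 * c
    items = set()
    for speed in c:
        items.add(23)
    e = 26 // c * (c == 11)
    e = emit(c == out)
    if c >= out != 7:
        out = c[out]
        c = out + out
    else:
        c = out * e // 27
    log(c)
    out *= out // 6
    if e != 22:
        items = log(9 != 7)
    process(c)
    items = c * 31
    return items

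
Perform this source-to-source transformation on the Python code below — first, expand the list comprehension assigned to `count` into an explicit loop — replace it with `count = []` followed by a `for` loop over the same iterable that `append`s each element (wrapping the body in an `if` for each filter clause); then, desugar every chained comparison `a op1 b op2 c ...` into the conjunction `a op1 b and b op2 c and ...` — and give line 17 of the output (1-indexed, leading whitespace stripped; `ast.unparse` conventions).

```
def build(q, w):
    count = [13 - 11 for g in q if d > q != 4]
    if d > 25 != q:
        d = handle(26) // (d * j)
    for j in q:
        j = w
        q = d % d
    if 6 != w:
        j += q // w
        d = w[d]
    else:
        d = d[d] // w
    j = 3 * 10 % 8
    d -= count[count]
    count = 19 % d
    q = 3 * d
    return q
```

d -= count[count]

Transformed code:
def build(q, w):
    count = []
    for g in q:
        if d > q and q != 4:
            count.append(13 - 11)
    if d > 25 and 25 != q:
        d = handle(26) // (d * j)
    for j in q:
        j = w
        q = d % d
    if 6 != w:
        j += q // w
        d = w[d]
    else:
        d = d[d] // w
    j = 3 * 10 % 8
    d -= count[count]
    count = 19 % d
    q = 3 * d
    return q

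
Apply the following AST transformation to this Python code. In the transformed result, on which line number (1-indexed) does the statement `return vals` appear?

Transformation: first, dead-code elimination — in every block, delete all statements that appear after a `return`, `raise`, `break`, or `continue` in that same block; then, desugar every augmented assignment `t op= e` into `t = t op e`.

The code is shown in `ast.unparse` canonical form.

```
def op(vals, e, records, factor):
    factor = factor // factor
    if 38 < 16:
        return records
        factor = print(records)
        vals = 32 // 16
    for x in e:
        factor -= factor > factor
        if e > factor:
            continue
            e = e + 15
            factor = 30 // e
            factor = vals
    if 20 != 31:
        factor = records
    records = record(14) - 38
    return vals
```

Transformed code:
def op(vals, e, records, factor):
    factor = factor // factor
    if 38 < 16:
        return records
    for x in e:
        factor = factor - (factor > factor)
        if e > factor:
            continue
    if 20 != 31:
        factor = records
    records = record(14) - 38
    return vals

12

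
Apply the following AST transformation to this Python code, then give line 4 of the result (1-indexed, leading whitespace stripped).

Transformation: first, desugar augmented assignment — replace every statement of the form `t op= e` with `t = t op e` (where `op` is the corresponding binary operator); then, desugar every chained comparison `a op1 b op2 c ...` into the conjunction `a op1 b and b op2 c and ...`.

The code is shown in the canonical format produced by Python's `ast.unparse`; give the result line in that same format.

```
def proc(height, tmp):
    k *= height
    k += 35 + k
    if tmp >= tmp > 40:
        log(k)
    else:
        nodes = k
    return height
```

if tmp >= tmp and tmp > 40:

Transformed code:
def proc(height, tmp):
    k = k * height
    k = k + (35 + k)
    if tmp >= tmp and tmp > 40:
        log(k)
    else:
        nodes = k
    return height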